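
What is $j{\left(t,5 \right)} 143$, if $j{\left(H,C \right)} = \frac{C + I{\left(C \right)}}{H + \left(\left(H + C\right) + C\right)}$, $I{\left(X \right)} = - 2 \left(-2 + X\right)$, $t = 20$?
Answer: $- \frac{143}{50} \approx -2.86$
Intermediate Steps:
$I{\left(X \right)} = 4 - 2 X$
$j{\left(H,C \right)} = \frac{4 - C}{2 C + 2 H}$ ($j{\left(H,C \right)} = \frac{C - \left(-4 + 2 C\right)}{H + \left(\left(H + C\right) + C\right)} = \frac{4 - C}{H + \left(\left(C + H\right) + C\right)} = \frac{4 - C}{H + \left(H + 2 C\right)} = \frac{4 - C}{2 C + 2 H}$)
$j{\left(t,5 \right)} 143 = \frac{2 - \frac{5}{2}}{5 + 20} \cdot 143 = \frac{2 - \frac{5}{2}}{25} \cdot 143 = \frac{1}{25} \left(- \frac{1}{2}\right) 143 = \left(- \frac{1}{50}\right) 143 = - \frac{143}{50}$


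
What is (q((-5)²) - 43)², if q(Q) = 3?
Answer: 1600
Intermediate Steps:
(q((-5)²) - 43)² = (3 - 43)² = (-40)² = 1600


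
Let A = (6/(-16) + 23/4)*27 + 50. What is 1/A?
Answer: 8/1561 ≈ 0.0051249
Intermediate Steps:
A = 1561/8 (A = (6*(-1/16) + 23*(1/4))*27 + 50 = (-3/8 + 23/4)*27 + 50 = (43/8)*27 + 50 = 1161/8 + 50 = 1561/8 ≈ 195.13)
1/A = 1/(1561/8) = 8/1561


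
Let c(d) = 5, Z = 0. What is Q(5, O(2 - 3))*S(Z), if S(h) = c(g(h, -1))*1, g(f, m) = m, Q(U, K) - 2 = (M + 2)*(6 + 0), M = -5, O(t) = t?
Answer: -80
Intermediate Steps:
Q(U, K) = -16 (Q(U, K) = 2 + (-5 + 2)*(6 + 0) = 2 - 3*6 = 2 - 18 = -16)
S(h) = 5 (S(h) = 5*1 = 5)
Q(5, O(2 - 3))*S(Z) = -16*5 = -80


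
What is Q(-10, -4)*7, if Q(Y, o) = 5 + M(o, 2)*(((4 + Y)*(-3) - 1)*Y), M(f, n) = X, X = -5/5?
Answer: 1225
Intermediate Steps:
X = -1 (X = -5*⅕ = -1)
M(f, n) = -1
Q(Y, o) = 5 - Y*(-13 - 3*Y) (Q(Y, o) = 5 - ((4 + Y)*(-3) - 1)*Y = 5 - ((-12 - 3*Y) - 1)*Y = 5 - (-13 - 3*Y)*Y = 5 - Y*(-13 - 3*Y))
Q(-10, -4)*7 = (5 + 3*(-10)² + 13*(-10))*7 = (5 + 3*100 - 130)*7 = (5 + 300 - 130)*7 = 175*7 = 1225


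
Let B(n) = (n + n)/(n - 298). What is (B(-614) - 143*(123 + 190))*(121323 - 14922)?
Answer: -361931690915/76 ≈ -4.7623e+9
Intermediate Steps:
B(n) = 2*n/(-298 + n) (B(n) = (2*n)/(-298 + n) = 2*n/(-298 + n))
(B(-614) - 143*(123 + 190))*(121323 - 14922) = (2*(-614)/(-298 - 614) - 143*(123 + 190))*(121323 - 14922) = (2*(-614)/(-912) - 143*313)*106401 = (2*(-614)*(-1/912) - 44759)*106401 = (307/228 - 44759)*106401 = -10204745/228*106401 = -361931690915/76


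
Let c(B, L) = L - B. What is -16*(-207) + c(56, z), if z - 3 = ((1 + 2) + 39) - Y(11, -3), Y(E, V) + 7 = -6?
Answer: 3314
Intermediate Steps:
Y(E, V) = -13 (Y(E, V) = -7 - 6 = -13)
z = 58 (z = 3 + (((1 + 2) + 39) - 1*(-13)) = 3 + ((3 + 39) + 13) = 3 + (42 + 13) = 3 + 55 = 58)
-16*(-207) + c(56, z) = -16*(-207) + (58 - 1*56) = 3312 + (58 - 56) = 3312 + 2 = 3314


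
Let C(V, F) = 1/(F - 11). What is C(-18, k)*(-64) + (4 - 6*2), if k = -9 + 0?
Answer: -24/5 ≈ -4.8000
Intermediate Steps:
k = -9
C(V, F) = 1/(-11 + F)
C(-18, k)*(-64) + (4 - 6*2) = -64/(-11 - 9) + (4 - 6*2) = -64/(-20) + (4 - 12) = -1/20*(-64) - 8 = 16/5 - 8 = -24/5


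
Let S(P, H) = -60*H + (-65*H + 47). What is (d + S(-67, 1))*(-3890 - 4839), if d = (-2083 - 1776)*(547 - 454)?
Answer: 3133405485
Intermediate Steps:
d = -358887 (d = -3859*93 = -358887)
S(P, H) = 47 - 125*H (S(P, H) = -60*H + (47 - 65*H) = 47 - 125*H)
(d + S(-67, 1))*(-3890 - 4839) = (-358887 + (47 - 125*1))*(-3890 - 4839) = (-358887 + (47 - 125))*(-8729) = (-358887 - 78)*(-8729) = -358965*(-8729) = 3133405485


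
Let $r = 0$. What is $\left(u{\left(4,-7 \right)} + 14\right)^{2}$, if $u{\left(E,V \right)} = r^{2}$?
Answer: $196$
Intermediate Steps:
$u{\left(E,V \right)} = 0$ ($u{\left(E,V \right)} = 0^{2} = 0$)
$\left(u{\left(4,-7 \right)} + 14\right)^{2} = \left(0 + 14\right)^{2} = 14^{2} = 196$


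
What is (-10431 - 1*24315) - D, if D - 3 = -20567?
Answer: -14182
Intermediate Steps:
D = -20564 (D = 3 - 20567 = -20564)
(-10431 - 1*24315) - D = (-10431 - 1*24315) - 1*(-20564) = (-10431 - 24315) + 20564 = -34746 + 20564 = -14182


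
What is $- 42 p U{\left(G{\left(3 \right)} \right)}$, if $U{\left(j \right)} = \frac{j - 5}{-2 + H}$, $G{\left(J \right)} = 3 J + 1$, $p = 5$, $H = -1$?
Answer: $350$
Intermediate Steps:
$G{\left(J \right)} = 1 + 3 J$
$U{\left(j \right)} = \frac{5}{3} - \frac{j}{3}$ ($U{\left(j \right)} = \frac{j - 5}{-2 - 1} = \frac{-5 + j}{-3} = \left(-5 + j\right) \left(- \frac{1}{3}\right) = \frac{5}{3} - \frac{j}{3}$)
$- 42 p U{\left(G{\left(3 \right)} \right)} = \left(-42\right) 5 \left(\frac{5}{3} - \frac{1 + 3 \cdot 3}{3}\right) = - 210 \left(\frac{5}{3} - \frac{1 + 9}{3}\right) = - 210 \left(\frac{5}{3} - \frac{10}{3}\right) = \left(-210\right) \left(- \frac{5}{3}\right) = 350$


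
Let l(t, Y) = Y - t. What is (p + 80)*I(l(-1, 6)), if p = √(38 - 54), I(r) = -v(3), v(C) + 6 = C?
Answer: 240 + 12*I ≈ 240.0 + 12.0*I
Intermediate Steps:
v(C) = -6 + C
I(r) = 3 (I(r) = -(-6 + 3) = -1*(-3) = 3)
p = 4*I (p = √(-16) = 4*I ≈ 4.0*I)
(p + 80)*I(l(-1, 6)) = (4*I + 80)*3 = (80 + 4*I)*3 = 240 + 12*I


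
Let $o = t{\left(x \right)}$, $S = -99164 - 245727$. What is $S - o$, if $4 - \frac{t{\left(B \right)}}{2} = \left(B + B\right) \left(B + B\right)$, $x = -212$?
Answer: $14653$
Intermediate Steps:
$t{\left(B \right)} = 8 - 8 B^{2}$ ($t{\left(B \right)} = 8 - 2 \left(B + B\right) \left(B + B\right) = 8 - 2 \cdot 2 B 2 B = 8 - 2 \cdot 4 B^{2} = 8 - 8 B^{2}$)
$S = -344891$
$o = -359544$ ($o = 8 - 8 \left(-212\right)^{2} = 8 - 359552 = -359544$)
$S - o = -344891 - -359544 = -344891 + 359544 = 14653$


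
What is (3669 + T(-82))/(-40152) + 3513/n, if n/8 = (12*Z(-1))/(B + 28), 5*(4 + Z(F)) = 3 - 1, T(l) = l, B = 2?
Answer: -48991423/160608 ≈ -305.04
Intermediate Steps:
Z(F) = -18/5 (Z(F) = -4 + (3 - 1)/5 = -4 + (⅕)*2 = -4 + ⅖ = -18/5)
n = -288/25 (n = 8*((12*(-18/5))/(2 + 28)) = 8*(-216/5/30) = 8*(-216/5*1/30) = 8*(-36/25) = -288/25 ≈ -11.520)
(3669 + T(-82))/(-40152) + 3513/n = (3669 - 82)/(-40152) + 3513/(-288/25) = 3587*(-1/40152) + 3513*(-25/288) = -3587/40152 - 29275/96 = -48991423/160608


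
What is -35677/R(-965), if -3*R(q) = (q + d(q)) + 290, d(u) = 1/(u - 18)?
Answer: -105211473/663526 ≈ -158.56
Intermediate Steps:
d(u) = 1/(-18 + u)
R(q) = -290/3 - q/3 - 1/(3*(-18 + q)) (R(q) = -((q + 1/(-18 + q)) + 290)/3 = -(290 + q + 1/(-18 + q))/3 = -290/3 - q/3 - 1/(3*(-18 + q)))
-35677/R(-965) = -35677*3*(-18 - 965)/(5219 - 1*(-965)² - 272*(-965)) = -35677*(-2949/(5219 - 1*931225 + 262480)) = -35677*(-2949/(5219 - 931225 + 262480)) = -35677/((⅓)*(-1/983)*(-663526)) = -35677/663526/2949 = -35677*2949/663526 = -105211473/663526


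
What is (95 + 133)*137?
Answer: 31236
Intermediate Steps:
(95 + 133)*137 = 228*137 = 31236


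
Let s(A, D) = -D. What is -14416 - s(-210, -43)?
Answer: -14459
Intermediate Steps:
-14416 - s(-210, -43) = -14416 - (-1)*(-43) = -14416 - 1*43 = -14416 - 43 = -14459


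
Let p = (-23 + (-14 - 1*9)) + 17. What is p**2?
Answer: 841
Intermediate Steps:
p = -29 (p = (-23 + (-14 - 9)) + 17 = (-23 - 23) + 17 = -46 + 17 = -29)
p**2 = (-29)**2 = 841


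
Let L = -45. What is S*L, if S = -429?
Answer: 19305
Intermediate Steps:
S*L = -429*(-45) = 19305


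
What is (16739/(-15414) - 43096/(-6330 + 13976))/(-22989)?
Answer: 396134069/1354689401058 ≈ 0.00029242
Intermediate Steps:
(16739/(-15414) - 43096/(-6330 + 13976))/(-22989) = (16739*(-1/15414) - 43096/7646)*(-1/22989) = (-16739/15414 - 43096*1/7646)*(-1/22989) = (-16739/15414 - 21548/3823)*(-1/22989) = -396134069/58927722*(-1/22989) = 396134069/1354689401058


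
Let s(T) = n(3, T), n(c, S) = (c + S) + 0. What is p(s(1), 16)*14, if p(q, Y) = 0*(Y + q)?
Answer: 0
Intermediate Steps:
n(c, S) = S + c (n(c, S) = (S + c) + 0 = S + c)
s(T) = 3 + T (s(T) = T + 3 = 3 + T)
p(q, Y) = 0
p(s(1), 16)*14 = 0*14 = 0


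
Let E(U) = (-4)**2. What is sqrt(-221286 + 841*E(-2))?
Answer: I*sqrt(207830) ≈ 455.88*I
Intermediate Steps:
E(U) = 16
sqrt(-221286 + 841*E(-2)) = sqrt(-221286 + 841*16) = sqrt(-221286 + 13456) = sqrt(-207830) = I*sqrt(207830)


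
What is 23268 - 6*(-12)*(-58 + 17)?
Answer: 20316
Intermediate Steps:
23268 - 6*(-12)*(-58 + 17) = 23268 - (-72)*(-41) = 23268 - 1*2952 = 23268 - 2952 = 20316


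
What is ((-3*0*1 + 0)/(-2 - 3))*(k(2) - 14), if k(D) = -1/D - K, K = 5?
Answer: 0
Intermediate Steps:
k(D) = -5 - 1/D (k(D) = -1/D - 1*5 = -1/D - 5 = -5 - 1/D)
((-3*0*1 + 0)/(-2 - 3))*(k(2) - 14) = ((-3*0*1 + 0)/(-2 - 3))*((-5 - 1/2) - 14) = ((0*1 + 0)/(-5))*((-5 - 1*½) - 14) = ((0 + 0)*(-⅕))*((-5 - ½) - 14) = (0*(-⅕))*(-11/2 - 14) = 0*(-39/2) = 0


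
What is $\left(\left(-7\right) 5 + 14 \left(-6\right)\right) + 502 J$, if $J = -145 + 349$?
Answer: $102289$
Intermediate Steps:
$J = 204$
$\left(\left(-7\right) 5 + 14 \left(-6\right)\right) + 502 J = \left(\left(-7\right) 5 + 14 \left(-6\right)\right) + 502 \cdot 204 = \left(-35 - 84\right) + 102408 = -119 + 102408 = 102289$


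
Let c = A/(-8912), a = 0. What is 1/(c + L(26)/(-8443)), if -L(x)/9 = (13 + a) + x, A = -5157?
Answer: 75244016/46668663 ≈ 1.6123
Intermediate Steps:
L(x) = -117 - 9*x (L(x) = -9*((13 + 0) + x) = -9*(13 + x) = -117 - 9*x)
c = 5157/8912 (c = -5157/(-8912) = -5157*(-1/8912) = 5157/8912 ≈ 0.57866)
1/(c + L(26)/(-8443)) = 1/(5157/8912 + (-117 - 9*26)/(-8443)) = 1/(5157/8912 + (-117 - 234)*(-1/8443)) = 1/(5157/8912 - 351*(-1/8443)) = 1/(5157/8912 + 351/8443) = 1/(46668663/75244016) = 75244016/46668663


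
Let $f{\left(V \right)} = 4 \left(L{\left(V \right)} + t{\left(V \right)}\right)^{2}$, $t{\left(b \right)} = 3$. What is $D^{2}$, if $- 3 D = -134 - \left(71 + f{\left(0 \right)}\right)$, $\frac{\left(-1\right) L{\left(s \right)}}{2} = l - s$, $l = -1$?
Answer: $\frac{93025}{9} \approx 10336.0$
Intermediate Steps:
$L{\left(s \right)} = 2 + 2 s$ ($L{\left(s \right)} = - 2 \left(-1 - s\right) = 2 + 2 s$)
$f{\left(V \right)} = 4 \left(5 + 2 V\right)^{2}$ ($f{\left(V \right)} = 4 \left(\left(2 + 2 V\right) + 3\right)^{2} = 4 \left(5 + 2 V\right)^{2}$)
$D = \frac{305}{3}$ ($D = - \frac{-134 - \left(71 + 4 \left(5 + 2 \cdot 0\right)^{2}\right)}{3} = - \frac{-134 - \left(71 + 4 \left(5 + 0\right)^{2}\right)}{3} = - \frac{-134 - \left(71 + 4 \cdot 5^{2}\right)}{3} = - \frac{-134 - \left(71 + 4 \cdot 25\right)}{3} = - \frac{-134 - 171}{3} = \left(- \frac{1}{3}\right) \left(-305\right) = \frac{305}{3} \approx 101.67$)
$D^{2} = \left(\frac{305}{3}\right)^{2} = \frac{93025}{9}$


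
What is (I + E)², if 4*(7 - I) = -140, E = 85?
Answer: 16129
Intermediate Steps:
I = 42 (I = 7 - ¼*(-140) = 7 + 35 = 42)
(I + E)² = (42 + 85)² = 127² = 16129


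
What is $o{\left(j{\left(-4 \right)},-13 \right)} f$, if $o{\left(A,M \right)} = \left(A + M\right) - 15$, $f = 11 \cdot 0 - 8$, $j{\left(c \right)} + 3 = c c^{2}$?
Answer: $760$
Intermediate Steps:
$j{\left(c \right)} = -3 + c^{3}$ ($j{\left(c \right)} = -3 + c c^{2} = -3 + c^{3}$)
$f = -8$ ($f = 0 - 8 = -8$)
$o{\left(A,M \right)} = -15 + A + M$
$o{\left(j{\left(-4 \right)},-13 \right)} f = \left(-15 + \left(-3 + \left(-4\right)^{3}\right) - 13\right) \left(-8\right) = \left(-15 - 67 - 13\right) \left(-8\right) = \left(-95\right) \left(-8\right) = 760$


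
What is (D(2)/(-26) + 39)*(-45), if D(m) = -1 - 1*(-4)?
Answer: -45495/26 ≈ -1749.8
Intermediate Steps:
D(m) = 3 (D(m) = -1 + 4 = 3)
(D(2)/(-26) + 39)*(-45) = (3/(-26) + 39)*(-45) = (3*(-1/26) + 39)*(-45) = (-3/26 + 39)*(-45) = (1011/26)*(-45) = -45495/26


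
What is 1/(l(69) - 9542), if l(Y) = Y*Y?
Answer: -1/4781 ≈ -0.00020916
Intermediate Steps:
l(Y) = Y**2
1/(l(69) - 9542) = 1/(69**2 - 9542) = 1/(4761 - 9542) = 1/(-4781) = -1/4781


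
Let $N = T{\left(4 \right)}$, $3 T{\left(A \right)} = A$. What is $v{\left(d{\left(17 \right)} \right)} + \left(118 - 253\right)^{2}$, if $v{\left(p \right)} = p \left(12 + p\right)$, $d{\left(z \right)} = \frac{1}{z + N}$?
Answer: $\frac{55132614}{3025} \approx 18226.0$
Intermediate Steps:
$T{\left(A \right)} = \frac{A}{3}$
$N = \frac{4}{3}$ ($N = \frac{1}{3} \cdot 4 = \frac{4}{3} \approx 1.3333$)
$d{\left(z \right)} = \frac{1}{\frac{4}{3} + z}$ ($d{\left(z \right)} = \frac{1}{z + \frac{4}{3}} = \frac{1}{\frac{4}{3} + z}$)
$v{\left(d{\left(17 \right)} \right)} + \left(118 - 253\right)^{2} = \frac{3}{4 + 3 \cdot 17} \left(12 + \frac{3}{4 + 3 \cdot 17}\right) + \left(118 - 253\right)^{2} = \frac{3}{4 + 51} \left(12 + \frac{3}{4 + 51}\right) + \left(-135\right)^{2} = \frac{3}{55} \left(12 + \frac{3}{55}\right) + 18225 = 3 \cdot \frac{1}{55} \left(12 + 3 \cdot \frac{1}{55}\right) + 18225 = \frac{3 \left(12 + \frac{3}{55}\right)}{55} + 18225 = \frac{3}{55} \cdot \frac{663}{55} + 18225 = \frac{1989}{3025} + 18225 = \frac{55132614}{3025}$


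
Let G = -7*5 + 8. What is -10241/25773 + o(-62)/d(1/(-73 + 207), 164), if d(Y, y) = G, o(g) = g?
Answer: 40043/21087 ≈ 1.8989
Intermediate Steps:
G = -27 (G = -35 + 8 = -27)
d(Y, y) = -27
-10241/25773 + o(-62)/d(1/(-73 + 207), 164) = -10241/25773 - 62/(-27) = -10241*1/25773 - 62*(-1/27) = -931/2343 + 62/27 = 40043/21087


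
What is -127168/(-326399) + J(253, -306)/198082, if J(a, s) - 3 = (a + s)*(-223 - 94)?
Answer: 15337250286/32326883359 ≈ 0.47444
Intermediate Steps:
J(a, s) = 3 - 317*a - 317*s (J(a, s) = 3 + (a + s)*(-223 - 94) = 3 + (a + s)*(-317) = 3 + (-317*a - 317*s) = 3 - 317*a - 317*s)
-127168/(-326399) + J(253, -306)/198082 = -127168/(-326399) + (3 - 317*253 - 317*(-306))/198082 = -127168*(-1/326399) + (3 - 80201 + 97002)*(1/198082) = 127168/326399 + 16804*(1/198082) = 127168/326399 + 8402/99041 = 15337250286/32326883359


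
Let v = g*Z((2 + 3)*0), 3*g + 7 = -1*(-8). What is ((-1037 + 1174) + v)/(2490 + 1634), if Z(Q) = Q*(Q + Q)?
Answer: 137/4124 ≈ 0.033220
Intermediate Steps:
Z(Q) = 2*Q² (Z(Q) = Q*(2*Q) = 2*Q²)
g = ⅓ (g = -7/3 + (-1*(-8))/3 = -7/3 + (⅓)*8 = -7/3 + 8/3 = ⅓ ≈ 0.33333)
v = 0 (v = (2*((2 + 3)*0)²)/3 = (2*(5*0)²)/3 = (2*0²)/3 = (2*0)/3 = (⅓)*0 = 0)
((-1037 + 1174) + v)/(2490 + 1634) = ((-1037 + 1174) + 0)/(2490 + 1634) = (137 + 0)/4124 = 137*(1/4124) = 137/4124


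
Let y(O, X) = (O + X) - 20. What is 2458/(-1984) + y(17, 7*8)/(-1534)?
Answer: -968931/760864 ≈ -1.2735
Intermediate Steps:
y(O, X) = -20 + O + X
2458/(-1984) + y(17, 7*8)/(-1534) = 2458/(-1984) + (-20 + 17 + 7*8)/(-1534) = 2458*(-1/1984) + (-20 + 17 + 56)*(-1/1534) = -1229/992 + 53*(-1/1534) = -1229/992 - 53/1534 = -968931/760864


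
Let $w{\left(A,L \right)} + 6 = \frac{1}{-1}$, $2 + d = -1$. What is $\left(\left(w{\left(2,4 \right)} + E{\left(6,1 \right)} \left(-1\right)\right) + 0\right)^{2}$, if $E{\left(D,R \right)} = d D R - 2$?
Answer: $169$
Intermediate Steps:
$d = -3$ ($d = -2 - 1 = -3$)
$E{\left(D,R \right)} = -2 - 3 D R$ ($E{\left(D,R \right)} = - 3 D R - 2 = -2 - 3 D R$)
$w{\left(A,L \right)} = -7$ ($w{\left(A,L \right)} = -6 + \frac{1}{-1} = -6 - 1 = -7$)
$\left(\left(w{\left(2,4 \right)} + E{\left(6,1 \right)} \left(-1\right)\right) + 0\right)^{2} = \left(\left(-7 + \left(-2 - 18 \cdot 1\right) \left(-1\right)\right) + 0\right)^{2} = \left(\left(-7 + \left(-2 - 18\right) \left(-1\right)\right) + 0\right)^{2} = \left(\left(-7 - -20\right) + 0\right)^{2} = \left(\left(-7 + 20\right) + 0\right)^{2} = \left(13 + 0\right)^{2} = 13^{2} = 169$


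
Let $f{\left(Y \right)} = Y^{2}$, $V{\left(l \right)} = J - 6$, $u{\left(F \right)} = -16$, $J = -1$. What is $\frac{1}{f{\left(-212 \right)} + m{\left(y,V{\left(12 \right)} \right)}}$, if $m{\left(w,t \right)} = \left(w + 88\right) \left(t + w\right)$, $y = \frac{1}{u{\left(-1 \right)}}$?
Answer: $\frac{256}{11346673} \approx 2.2562 \cdot 10^{-5}$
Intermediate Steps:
$V{\left(l \right)} = -7$ ($V{\left(l \right)} = -1 - 6 = -7$)
$y = - \frac{1}{16}$ ($y = \frac{1}{-16} = - \frac{1}{16} \approx -0.0625$)
$m{\left(w,t \right)} = \left(88 + w\right) \left(t + w\right)$
$\frac{1}{f{\left(-212 \right)} + m{\left(y,V{\left(12 \right)} \right)}} = \frac{1}{\left(-212\right)^{2} + \left(\left(- \frac{1}{16}\right)^{2} + 88 \left(-7\right) + 88 \left(- \frac{1}{16}\right) - - \frac{7}{16}\right)} = \frac{1}{44944 + \left(\frac{1}{256} - 616 - \frac{11}{2} + \frac{7}{16}\right)} = \frac{1}{44944 - \frac{158991}{256}} = \frac{1}{\frac{11346673}{256}} = \frac{256}{11346673}$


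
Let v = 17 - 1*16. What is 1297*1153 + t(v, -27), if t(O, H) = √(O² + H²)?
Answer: 1495441 + √730 ≈ 1.4955e+6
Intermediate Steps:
v = 1 (v = 17 - 16 = 1)
t(O, H) = √(H² + O²)
1297*1153 + t(v, -27) = 1297*1153 + √((-27)² + 1²) = 1495441 + √(729 + 1) = 1495441 + √730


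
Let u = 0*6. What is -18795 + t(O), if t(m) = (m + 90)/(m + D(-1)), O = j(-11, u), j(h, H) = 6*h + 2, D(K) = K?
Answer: -93977/5 ≈ -18795.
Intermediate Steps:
u = 0
j(h, H) = 2 + 6*h
O = -64 (O = 2 + 6*(-11) = 2 - 66 = -64)
t(m) = (90 + m)/(-1 + m) (t(m) = (m + 90)/(m - 1) = (90 + m)/(-1 + m))
-18795 + t(O) = -18795 + (90 - 64)/(-1 - 64) = -18795 + 26/(-65) = -18795 - 1/65*26 = -18795 - 2/5 = -93977/5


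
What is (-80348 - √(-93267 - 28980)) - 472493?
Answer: -552841 - 51*I*√47 ≈ -5.5284e+5 - 349.64*I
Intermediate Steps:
(-80348 - √(-93267 - 28980)) - 472493 = (-80348 - √(-122247)) - 472493 = (-80348 - 51*I*√47) - 472493 = -552841 - 51*I*√47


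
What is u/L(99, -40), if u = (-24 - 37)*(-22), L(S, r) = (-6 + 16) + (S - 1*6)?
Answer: 1342/103 ≈ 13.029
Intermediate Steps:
L(S, r) = 4 + S (L(S, r) = 10 + (S - 6) = 10 + (-6 + S) = 4 + S)
u = 1342 (u = -61*(-22) = 1342)
u/L(99, -40) = 1342/(4 + 99) = 1342/103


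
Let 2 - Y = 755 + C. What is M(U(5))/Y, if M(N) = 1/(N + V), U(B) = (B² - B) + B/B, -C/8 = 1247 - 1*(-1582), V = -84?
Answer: -1/1378377 ≈ -7.2549e-7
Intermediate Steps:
C = -22632 (C = -8*(1247 - 1*(-1582)) = -8*(1247 + 1582) = -8*2829 = -22632)
U(B) = 1 + B² - B (U(B) = (B² - B) + 1 = 1 + B² - B)
M(N) = 1/(-84 + N) (M(N) = 1/(N - 84) = 1/(-84 + N))
Y = 21879 (Y = 2 - (755 - 22632) = 2 - 1*(-21877) = 2 + 21877 = 21879)
M(U(5))/Y = 1/((-84 + (1 + 5² - 1*5))*21879) = (1/21879)/(-84 + (1 + 25 - 5)) = (1/21879)/(-84 + 21) = (1/21879)/(-63) = -1/63*1/21879 = -1/1378377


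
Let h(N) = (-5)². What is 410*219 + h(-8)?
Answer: 89815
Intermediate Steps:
h(N) = 25
410*219 + h(-8) = 410*219 + 25 = 89790 + 25 = 89815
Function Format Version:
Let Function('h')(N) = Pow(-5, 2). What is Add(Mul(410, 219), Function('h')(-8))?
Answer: 89815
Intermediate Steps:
Function('h')(N) = 25
Add(Mul(410, 219), Function('h')(-8)) = Add(Mul(410, 219), 25) = Add(89790, 25) = 89815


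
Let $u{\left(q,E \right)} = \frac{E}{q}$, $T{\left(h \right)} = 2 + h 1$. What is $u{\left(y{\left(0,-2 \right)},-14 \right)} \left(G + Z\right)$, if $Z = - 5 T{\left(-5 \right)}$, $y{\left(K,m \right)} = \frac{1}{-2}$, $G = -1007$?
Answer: $-27776$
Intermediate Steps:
$y{\left(K,m \right)} = - \frac{1}{2}$
$T{\left(h \right)} = 2 + h$
$Z = 15$ ($Z = - 5 \left(2 - 5\right) = \left(-5\right) \left(-3\right) = 15$)
$u{\left(y{\left(0,-2 \right)},-14 \right)} \left(G + Z\right) = - \frac{14}{- \frac{1}{2}} \left(-1007 + 15\right) = \left(-14\right) \left(-2\right) \left(-992\right) = 28 \left(-992\right) = -27776$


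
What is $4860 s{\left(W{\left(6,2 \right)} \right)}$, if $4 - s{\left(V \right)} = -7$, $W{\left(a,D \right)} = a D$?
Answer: $53460$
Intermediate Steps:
$W{\left(a,D \right)} = D a$
$s{\left(V \right)} = 11$ ($s{\left(V \right)} = 4 - -7 = 4 + 7 = 11$)
$4860 s{\left(W{\left(6,2 \right)} \right)} = 4860 \cdot 11 = 53460$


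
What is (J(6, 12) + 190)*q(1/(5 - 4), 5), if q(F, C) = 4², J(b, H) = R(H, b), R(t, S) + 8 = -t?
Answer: 2720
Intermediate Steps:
R(t, S) = -8 - t
J(b, H) = -8 - H
q(F, C) = 16
(J(6, 12) + 190)*q(1/(5 - 4), 5) = ((-8 - 1*12) + 190)*16 = ((-8 - 12) + 190)*16 = (-20 + 190)*16 = 170*16 = 2720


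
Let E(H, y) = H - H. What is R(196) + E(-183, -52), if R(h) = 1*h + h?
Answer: 392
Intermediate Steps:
E(H, y) = 0
R(h) = 2*h (R(h) = h + h = 2*h)
R(196) + E(-183, -52) = 2*196 + 0 = 392 + 0 = 392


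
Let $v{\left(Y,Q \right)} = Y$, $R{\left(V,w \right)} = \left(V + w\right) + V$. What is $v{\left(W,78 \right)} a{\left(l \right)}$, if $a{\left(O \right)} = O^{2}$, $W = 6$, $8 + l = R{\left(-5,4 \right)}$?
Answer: $1176$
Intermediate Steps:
$R{\left(V,w \right)} = w + 2 V$
$l = -14$ ($l = -8 + \left(4 + 2 \left(-5\right)\right) = -8 + \left(4 - 10\right) = -8 - 6 = -14$)
$v{\left(W,78 \right)} a{\left(l \right)} = 6 \left(-14\right)^{2} = 6 \cdot 196 = 1176$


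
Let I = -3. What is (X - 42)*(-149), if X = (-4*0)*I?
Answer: 6258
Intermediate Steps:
X = 0 (X = -4*0*(-3) = 0*(-3) = 0)
(X - 42)*(-149) = (0 - 42)*(-149) = -42*(-149) = 6258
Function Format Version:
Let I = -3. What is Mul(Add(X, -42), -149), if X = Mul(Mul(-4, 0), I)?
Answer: 6258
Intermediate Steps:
X = 0 (X = Mul(Mul(-4, 0), -3) = Mul(0, -3) = 0)
Mul(Add(X, -42), -149) = Mul(Add(0, -42), -149) = Mul(-42, -149) = 6258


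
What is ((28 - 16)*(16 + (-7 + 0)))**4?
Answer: 136048896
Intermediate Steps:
((28 - 16)*(16 + (-7 + 0)))**4 = (12*(16 - 7))**4 = (12*9)**4 = 108**4 = 136048896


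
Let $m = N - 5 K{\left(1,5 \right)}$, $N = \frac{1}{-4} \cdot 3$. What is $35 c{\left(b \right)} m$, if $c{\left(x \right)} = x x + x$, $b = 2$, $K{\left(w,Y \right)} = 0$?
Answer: $- \frac{315}{2} \approx -157.5$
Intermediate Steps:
$N = - \frac{3}{4}$ ($N = \left(- \frac{1}{4}\right) 3 = - \frac{3}{4} \approx -0.75$)
$m = - \frac{3}{4}$ ($m = - \frac{3}{4} - 0 = - \frac{3}{4} + 0 = - \frac{3}{4} \approx -0.75$)
$c{\left(x \right)} = x + x^{2}$ ($c{\left(x \right)} = x^{2} + x = x + x^{2}$)
$35 c{\left(b \right)} m = 35 \cdot 2 \left(1 + 2\right) \left(- \frac{3}{4}\right) = 35 \cdot 2 \cdot 3 \left(- \frac{3}{4}\right) = 35 \cdot 6 \left(- \frac{3}{4}\right) = 210 \left(- \frac{3}{4}\right) = - \frac{315}{2}$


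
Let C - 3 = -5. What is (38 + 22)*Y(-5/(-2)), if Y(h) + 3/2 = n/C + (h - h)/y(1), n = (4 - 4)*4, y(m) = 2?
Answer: -90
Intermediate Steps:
n = 0 (n = 0*4 = 0)
C = -2 (C = 3 - 5 = -2)
Y(h) = -3/2 (Y(h) = -3/2 + (0/(-2) + (h - h)/2) = -3/2 + (0*(-1/2) + 0*(1/2)) = -3/2 + (0 + 0) = -3/2 + 0 = -3/2)
(38 + 22)*Y(-5/(-2)) = (38 + 22)*(-3/2) = 60*(-3/2) = -90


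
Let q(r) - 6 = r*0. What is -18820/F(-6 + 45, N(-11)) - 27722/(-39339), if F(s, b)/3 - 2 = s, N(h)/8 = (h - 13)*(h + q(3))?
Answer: -245650058/1612899 ≈ -152.30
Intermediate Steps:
q(r) = 6 (q(r) = 6 + r*0 = 6 + 0 = 6)
N(h) = 8*(-13 + h)*(6 + h) (N(h) = 8*((h - 13)*(h + 6)) = 8*((-13 + h)*(6 + h)) = 8*(-13 + h)*(6 + h))
F(s, b) = 6 + 3*s
-18820/F(-6 + 45, N(-11)) - 27722/(-39339) = -18820/(6 + 3*(-6 + 45)) - 27722/(-39339) = -18820/(6 + 3*39) - 27722*(-1/39339) = -18820/(6 + 117) + 27722/39339 = -18820/123 + 27722/39339 = -245650058/1612899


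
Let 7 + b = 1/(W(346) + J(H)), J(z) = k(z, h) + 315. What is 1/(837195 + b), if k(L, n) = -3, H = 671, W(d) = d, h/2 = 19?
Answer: 658/550869705 ≈ 1.1945e-6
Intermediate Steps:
h = 38 (h = 2*19 = 38)
J(z) = 312 (J(z) = -3 + 315 = 312)
b = -4605/658 (b = -7 + 1/(346 + 312) = -7 + 1/658 = -4605/658 ≈ -6.9985)
1/(837195 + b) = 1/(837195 - 4605/658) = 1/(550869705/658) = 658/550869705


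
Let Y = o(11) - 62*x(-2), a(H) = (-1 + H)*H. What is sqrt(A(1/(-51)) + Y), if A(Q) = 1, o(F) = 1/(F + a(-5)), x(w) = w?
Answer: sqrt(210166)/41 ≈ 11.181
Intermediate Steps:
a(H) = H*(-1 + H)
o(F) = 1/(30 + F) (o(F) = 1/(F - 5*(-1 - 5)) = 1/(F - 5*(-6)) = 1/(F + 30) = 1/(30 + F))
Y = 5085/41 (Y = 1/(30 + 11) - 62*(-2) = 1/41 + 124 = 5085/41 ≈ 124.02)
sqrt(A(1/(-51)) + Y) = sqrt(1 + 5085/41) = sqrt(5126/41) = sqrt(210166)/41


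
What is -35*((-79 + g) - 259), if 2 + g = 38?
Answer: 10570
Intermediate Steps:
g = 36 (g = -2 + 38 = 36)
-35*((-79 + g) - 259) = -35*((-79 + 36) - 259) = -35*(-43 - 259) = -35*(-302) = 10570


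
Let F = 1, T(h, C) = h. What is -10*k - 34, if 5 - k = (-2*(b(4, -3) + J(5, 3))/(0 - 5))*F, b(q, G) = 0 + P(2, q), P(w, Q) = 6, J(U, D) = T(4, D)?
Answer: -44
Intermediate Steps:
J(U, D) = 4
b(q, G) = 6 (b(q, G) = 0 + 6 = 6)
k = 1 (k = 5 - (-2*(6 + 4)/(0 - 5)) = 5 - (-20/(-5)) = 5 - (-20*(-1)/5) = 5 - (-2*(-2)) = 5 - 4 = 1)
-10*k - 34 = -10*1 - 34 = -10 - 34 = -44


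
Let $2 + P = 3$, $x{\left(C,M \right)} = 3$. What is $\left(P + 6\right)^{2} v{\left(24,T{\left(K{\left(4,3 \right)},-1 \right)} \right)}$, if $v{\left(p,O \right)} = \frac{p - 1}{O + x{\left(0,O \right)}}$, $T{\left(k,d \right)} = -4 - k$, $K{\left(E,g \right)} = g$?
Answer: $- \frac{1127}{4} \approx -281.75$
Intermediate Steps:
$v{\left(p,O \right)} = \frac{-1 + p}{3 + O}$ ($v{\left(p,O \right)} = \frac{p - 1}{O + 3} = \frac{-1 + p}{3 + O}$)
$P = 1$ ($P = -2 + 3 = 1$)
$\left(P + 6\right)^{2} v{\left(24,T{\left(K{\left(4,3 \right)},-1 \right)} \right)} = \left(1 + 6\right)^{2} \frac{-1 + 24}{3 - 7} = 7^{2} \frac{1}{3 - 7} \cdot 23 = 49 \frac{1}{3 - 7} \cdot 23 = 49 \frac{1}{-4} \cdot 23 = 49 \left(\left(- \frac{1}{4}\right) 23\right) = 49 \left(- \frac{23}{4}\right) = - \frac{1127}{4}$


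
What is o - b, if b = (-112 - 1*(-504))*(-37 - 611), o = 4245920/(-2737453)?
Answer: 695352615328/2737453 ≈ 2.5401e+5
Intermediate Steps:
o = -4245920/2737453 (o = 4245920*(-1/2737453) = -4245920/2737453 ≈ -1.5510)
b = -254016 (b = (-112 + 504)*(-648) = 392*(-648) = -254016)
o - b = -4245920/2737453 - 1*(-254016) = -4245920/2737453 + 254016 = 695352615328/2737453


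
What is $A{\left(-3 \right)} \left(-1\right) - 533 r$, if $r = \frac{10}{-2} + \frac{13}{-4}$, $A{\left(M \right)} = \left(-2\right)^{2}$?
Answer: $\frac{17573}{4} \approx 4393.3$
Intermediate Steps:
$A{\left(M \right)} = 4$
$r = - \frac{33}{4}$ ($r = 10 \left(- \frac{1}{2}\right) + 13 \left(- \frac{1}{4}\right) = -5 - \frac{13}{4} = - \frac{33}{4} \approx -8.25$)
$A{\left(-3 \right)} \left(-1\right) - 533 r = 4 \left(-1\right) - - \frac{17589}{4} = -4 + \frac{17589}{4} = \frac{17573}{4}$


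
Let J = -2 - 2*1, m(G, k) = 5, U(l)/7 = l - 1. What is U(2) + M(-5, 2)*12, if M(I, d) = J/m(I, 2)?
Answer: -13/5 ≈ -2.6000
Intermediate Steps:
U(l) = -7 + 7*l (U(l) = 7*(l - 1) = 7*(-1 + l) = -7 + 7*l)
J = -4 (J = -2 - 2 = -4)
M(I, d) = -4/5
U(2) + M(-5, 2)*12 = (-7 + 7*2) - 4/5*12 = (-7 + 14) - 48/5 = 7 - 48/5 = -13/5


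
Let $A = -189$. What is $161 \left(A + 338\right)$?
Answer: $23989$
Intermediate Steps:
$161 \left(A + 338\right) = 161 \left(-189 + 338\right) = 161 \cdot 149 = 23989$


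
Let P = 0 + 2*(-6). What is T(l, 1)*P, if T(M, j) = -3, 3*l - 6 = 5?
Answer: 36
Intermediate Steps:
l = 11/3 (l = 2 + (1/3)*5 = 2 + 5/3 = 11/3 ≈ 3.6667)
P = -12 (P = 0 - 12 = -12)
T(l, 1)*P = -3*(-12) = 36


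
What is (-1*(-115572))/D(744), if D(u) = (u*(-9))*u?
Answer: -9631/415152 ≈ -0.023199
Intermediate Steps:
D(u) = -9*u² (D(u) = (-9*u)*u = -9*u²)
(-1*(-115572))/D(744) = (-1*(-115572))/((-9*744²)) = 115572/((-9*553536)) = 115572/(-4981824) = 115572*(-1/4981824) = -9631/415152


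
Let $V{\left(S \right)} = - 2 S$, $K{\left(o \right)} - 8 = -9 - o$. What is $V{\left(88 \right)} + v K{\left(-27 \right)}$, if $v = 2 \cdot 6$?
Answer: $136$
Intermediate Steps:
$K{\left(o \right)} = -1 - o$ ($K{\left(o \right)} = 8 - \left(9 + o\right) = -1 - o$)
$v = 12$
$V{\left(88 \right)} + v K{\left(-27 \right)} = \left(-2\right) 88 + 12 \left(-1 - -27\right) = -176 + 12 \left(-1 + 27\right) = -176 + 12 \cdot 26 = -176 + 312 = 136$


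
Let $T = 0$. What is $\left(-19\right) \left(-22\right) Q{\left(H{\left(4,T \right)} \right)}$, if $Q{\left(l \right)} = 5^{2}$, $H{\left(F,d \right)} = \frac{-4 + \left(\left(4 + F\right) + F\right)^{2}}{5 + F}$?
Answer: $10450$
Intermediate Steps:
$H{\left(F,d \right)} = \frac{-4 + \left(4 + 2 F\right)^{2}}{5 + F}$
$Q{\left(l \right)} = 25$
$\left(-19\right) \left(-22\right) Q{\left(H{\left(4,T \right)} \right)} = \left(-19\right) \left(-22\right) 25 = 418 \cdot 25 = 10450$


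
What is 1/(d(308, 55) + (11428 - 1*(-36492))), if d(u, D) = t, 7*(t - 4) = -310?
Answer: 7/335158 ≈ 2.0886e-5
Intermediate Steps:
t = -282/7 (t = 4 + (⅐)*(-310) = 4 - 310/7 = -282/7 ≈ -40.286)
d(u, D) = -282/7
1/(d(308, 55) + (11428 - 1*(-36492))) = 1/(-282/7 + (11428 - 1*(-36492))) = 1/(-282/7 + (11428 + 36492)) = 1/(-282/7 + 47920) = 1/(335158/7) = 7/335158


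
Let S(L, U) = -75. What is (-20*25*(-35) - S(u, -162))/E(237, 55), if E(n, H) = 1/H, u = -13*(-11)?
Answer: 966625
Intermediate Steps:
u = 143
(-20*25*(-35) - S(u, -162))/E(237, 55) = (-20*25*(-35) - 1*(-75))/(1/55) = (-500*(-35) + 75)/(1/55) = (17500 + 75)*55 = 17575*55 = 966625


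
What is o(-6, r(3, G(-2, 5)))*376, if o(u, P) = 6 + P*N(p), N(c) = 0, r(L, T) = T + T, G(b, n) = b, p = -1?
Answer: 2256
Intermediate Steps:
r(L, T) = 2*T
o(u, P) = 6 (o(u, P) = 6 + P*0 = 6 + 0 = 6)
o(-6, r(3, G(-2, 5)))*376 = 6*376 = 2256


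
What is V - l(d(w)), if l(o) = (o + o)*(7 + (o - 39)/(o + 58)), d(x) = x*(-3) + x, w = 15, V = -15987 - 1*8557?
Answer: -169903/7 ≈ -24272.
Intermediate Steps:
V = -24544 (V = -15987 - 8557 = -24544)
d(x) = -2*x (d(x) = -3*x + x = -2*x)
l(o) = 2*o*(7 + (-39 + o)/(58 + o)) (l(o) = (2*o)*(7 + (-39 + o)/(58 + o)) = 2*o*(7 + (-39 + o)/(58 + o)))
V - l(d(w)) = -24544 - 2*(-2*15)*(367 + 8*(-2*15))/(58 - 2*15) = -24544 - 2*(-30)*(367 + 8*(-30))/(58 - 30) = -24544 - 2*(-30)*(367 - 240)/28 = -24544 - 2*(-30)*127/28 = -24544 - 1*(-1905/7) = -24544 + 1905/7 = -169903/7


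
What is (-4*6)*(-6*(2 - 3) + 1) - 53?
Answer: -221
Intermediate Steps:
(-4*6)*(-6*(2 - 3) + 1) - 53 = -24*(-6*(-1) + 1) - 53 = -24*(-1*(-6) + 1) - 53 = -24*(6 + 1) - 53 = -24*7 - 53 = -168 - 53 = -221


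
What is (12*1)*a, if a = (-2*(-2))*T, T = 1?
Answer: 48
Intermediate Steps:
a = 4 (a = -2*(-2)*1 = 4*1 = 4)
(12*1)*a = (12*1)*4 = 12*4 = 48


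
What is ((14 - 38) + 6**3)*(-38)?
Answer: -7296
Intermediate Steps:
((14 - 38) + 6**3)*(-38) = (-24 + 216)*(-38) = 192*(-38) = -7296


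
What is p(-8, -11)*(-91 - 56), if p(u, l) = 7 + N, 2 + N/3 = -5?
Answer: 2058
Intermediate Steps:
N = -21 (N = -6 + 3*(-5) = -6 - 15 = -21)
p(u, l) = -14 (p(u, l) = 7 - 21 = -14)
p(-8, -11)*(-91 - 56) = -14*(-91 - 56) = -14*(-147) = 2058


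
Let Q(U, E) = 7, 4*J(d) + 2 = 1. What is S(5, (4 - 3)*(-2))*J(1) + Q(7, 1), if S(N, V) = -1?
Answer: 29/4 ≈ 7.2500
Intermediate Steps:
J(d) = -¼ (J(d) = -½ + (¼)*1 = -½ + ¼ = -¼)
S(5, (4 - 3)*(-2))*J(1) + Q(7, 1) = -1*(-¼) + 7 = ¼ + 7 = 29/4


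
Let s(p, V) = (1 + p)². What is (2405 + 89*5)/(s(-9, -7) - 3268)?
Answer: -475/534 ≈ -0.88951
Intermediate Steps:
(2405 + 89*5)/(s(-9, -7) - 3268) = (2405 + 89*5)/((1 - 9)² - 3268) = (2405 + 445)/((-8)² - 3268) = 2850/(64 - 3268) = 2850/(-3204) = 2850*(-1/3204) = -475/534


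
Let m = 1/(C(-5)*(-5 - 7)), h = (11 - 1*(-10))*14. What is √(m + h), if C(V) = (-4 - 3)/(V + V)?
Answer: √518406/42 ≈ 17.143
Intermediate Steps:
C(V) = -7/(2*V) (C(V) = -7*1/(2*V) = -7/(2*V))
h = 294 (h = (11 + 10)*14 = 21*14 = 294)
m = -5/42 (m = 1/((-7/2/(-5))*(-5 - 7)) = 1/(-7/2*(-⅕)*(-12)) = 1/((7/10)*(-12)) = 1/(-42/5) = -5/42 ≈ -0.11905)
√(m + h) = √(-5/42 + 294) = √(12343/42) = √518406/42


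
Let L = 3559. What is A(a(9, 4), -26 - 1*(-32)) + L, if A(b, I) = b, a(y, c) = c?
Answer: 3563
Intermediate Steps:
A(a(9, 4), -26 - 1*(-32)) + L = 4 + 3559 = 3563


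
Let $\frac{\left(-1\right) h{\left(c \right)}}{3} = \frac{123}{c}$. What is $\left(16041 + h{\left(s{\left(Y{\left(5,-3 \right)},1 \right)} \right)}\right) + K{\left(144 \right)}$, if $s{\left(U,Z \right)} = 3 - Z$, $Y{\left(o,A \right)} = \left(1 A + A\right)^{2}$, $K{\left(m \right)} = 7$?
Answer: $\frac{31727}{2} \approx 15864.0$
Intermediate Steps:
$Y{\left(o,A \right)} = 4 A^{2}$ ($Y{\left(o,A \right)} = \left(A + A\right)^{2} = \left(2 A\right)^{2} = 4 A^{2}$)
$h{\left(c \right)} = - \frac{369}{c}$ ($h{\left(c \right)} = - 3 \frac{123}{c} = - \frac{369}{c}$)
$\left(16041 + h{\left(s{\left(Y{\left(5,-3 \right)},1 \right)} \right)}\right) + K{\left(144 \right)} = \left(16041 - \frac{369}{3 - 1}\right) + 7 = \left(16041 - \frac{369}{2}\right) + 7 = \frac{31713}{2} + 7 = \frac{31727}{2}$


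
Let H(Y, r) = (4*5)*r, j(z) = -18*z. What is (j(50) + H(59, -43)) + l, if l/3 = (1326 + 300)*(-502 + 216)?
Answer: -1396868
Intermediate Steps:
H(Y, r) = 20*r
l = -1395108 (l = 3*((1326 + 300)*(-502 + 216)) = 3*(1626*(-286)) = 3*(-465036) = -1395108)
(j(50) + H(59, -43)) + l = (-18*50 + 20*(-43)) - 1395108 = (-900 - 860) - 1395108 = -1760 - 1395108 = -1396868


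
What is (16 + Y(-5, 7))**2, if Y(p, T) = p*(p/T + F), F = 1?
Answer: 10404/49 ≈ 212.33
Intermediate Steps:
Y(p, T) = p*(1 + p/T) (Y(p, T) = p*(p/T + 1) = p*(1 + p/T))
(16 + Y(-5, 7))**2 = (16 - 5*(7 - 5)/7)**2 = (16 - 5*1/7*2)**2 = (16 - 10/7)**2 = (102/7)**2 = 10404/49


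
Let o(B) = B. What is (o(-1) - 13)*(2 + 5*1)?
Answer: -98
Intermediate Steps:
(o(-1) - 13)*(2 + 5*1) = (-1 - 13)*(2 + 5*1) = -14*(2 + 5) = -14*7 = -98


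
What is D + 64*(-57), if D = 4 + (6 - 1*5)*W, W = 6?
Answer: -3638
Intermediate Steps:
D = 10 (D = 4 + (6 - 1*5)*6 = 4 + (6 - 5)*6 = 4 + 1*6 = 4 + 6 = 10)
D + 64*(-57) = 10 + 64*(-57) = 10 - 3648 = -3638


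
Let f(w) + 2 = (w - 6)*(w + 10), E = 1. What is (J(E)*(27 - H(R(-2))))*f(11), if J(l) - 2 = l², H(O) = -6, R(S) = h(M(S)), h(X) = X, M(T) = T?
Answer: 10197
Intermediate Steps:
R(S) = S
f(w) = -2 + (-6 + w)*(10 + w) (f(w) = -2 + (w - 6)*(w + 10) = -2 + (-6 + w)*(10 + w))
J(l) = 2 + l²
(J(E)*(27 - H(R(-2))))*f(11) = ((2 + 1²)*(27 - 1*(-6)))*(-62 + 11² + 4*11) = ((2 + 1)*(27 + 6))*(-62 + 121 + 44) = (3*33)*103 = 99*103 = 10197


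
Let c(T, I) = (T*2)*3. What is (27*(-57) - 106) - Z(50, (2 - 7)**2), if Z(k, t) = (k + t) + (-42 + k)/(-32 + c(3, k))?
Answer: -12036/7 ≈ -1719.4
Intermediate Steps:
c(T, I) = 6*T (c(T, I) = (2*T)*3 = 6*T)
Z(k, t) = 3 + t + 13*k/14 (Z(k, t) = (k + t) + (-42 + k)/(-32 + 6*3) = (k + t) + (-42 + k)/(-32 + 18) = (k + t) + (-42 + k)/(-14) = (k + t) + (-42 + k)*(-1/14) = (k + t) + (3 - k/14) = 3 + t + 13*k/14)
(27*(-57) - 106) - Z(50, (2 - 7)**2) = (27*(-57) - 106) - (3 + (2 - 7)**2 + (13/14)*50) = (-1539 - 106) - (3 + (-5)**2 + 325/7) = -1645 - (3 + 25 + 325/7) = -1645 - 1*521/7 = -1645 - 521/7 = -12036/7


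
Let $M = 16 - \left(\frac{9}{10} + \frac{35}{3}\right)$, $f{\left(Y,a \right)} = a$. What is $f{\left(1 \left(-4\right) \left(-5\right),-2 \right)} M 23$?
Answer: $- \frac{2369}{15} \approx -157.93$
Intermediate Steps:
$M = \frac{103}{30}$ ($M = 16 - \left(\frac{9}{10} + \frac{7}{3 \cdot \frac{1}{5}}\right) = 16 - \left(\frac{9}{10} + \frac{7}{\frac{3}{5}}\right) = 16 - \frac{377}{30} = \frac{103}{30} \approx 3.4333$)
$f{\left(1 \left(-4\right) \left(-5\right),-2 \right)} M 23 = \left(-2\right) \frac{103}{30} \cdot 23 = \left(- \frac{103}{15}\right) 23 = - \frac{2369}{15}$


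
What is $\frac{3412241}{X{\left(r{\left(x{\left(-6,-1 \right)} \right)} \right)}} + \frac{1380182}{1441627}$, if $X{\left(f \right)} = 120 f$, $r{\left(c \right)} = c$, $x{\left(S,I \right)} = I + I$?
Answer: $- \frac{4918847512427}{345990480} \approx -14217.0$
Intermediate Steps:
$x{\left(S,I \right)} = 2 I$
$\frac{3412241}{X{\left(r{\left(x{\left(-6,-1 \right)} \right)} \right)}} + \frac{1380182}{1441627} = \frac{3412241}{120 \cdot 2 \left(-1\right)} + \frac{1380182}{1441627} = \frac{3412241}{120 \left(-2\right)} + 1380182 \cdot \frac{1}{1441627} = \frac{3412241}{-240} + \frac{1380182}{1441627} = 3412241 \left(- \frac{1}{240}\right) + \frac{1380182}{1441627} = - \frac{3412241}{240} + \frac{1380182}{1441627} = - \frac{4918847512427}{345990480}$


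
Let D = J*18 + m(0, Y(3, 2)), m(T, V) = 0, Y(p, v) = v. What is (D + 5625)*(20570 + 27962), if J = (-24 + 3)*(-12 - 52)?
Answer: 1447078644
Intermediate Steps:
J = 1344 (J = -21*(-64) = 1344)
D = 24192 (D = 1344*18 + 0 = 24192 + 0 = 24192)
(D + 5625)*(20570 + 27962) = (24192 + 5625)*(20570 + 27962) = 29817*48532 = 1447078644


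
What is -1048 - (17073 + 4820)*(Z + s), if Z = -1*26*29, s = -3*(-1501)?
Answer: -82077905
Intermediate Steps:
s = 4503
Z = -754 (Z = -26*29 = -754)
-1048 - (17073 + 4820)*(Z + s) = -1048 - (17073 + 4820)*(-754 + 4503) = -1048 - 21893*3749 = -1048 - 1*82076857 = -1048 - 82076857 = -82077905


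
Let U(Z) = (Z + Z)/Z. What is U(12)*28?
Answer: 56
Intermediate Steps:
U(Z) = 2 (U(Z) = (2*Z)/Z = 2)
U(12)*28 = 2*28 = 56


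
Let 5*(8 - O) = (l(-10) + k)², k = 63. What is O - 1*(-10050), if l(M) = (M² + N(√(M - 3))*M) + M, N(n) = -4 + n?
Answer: 14341/5 + 772*I*√13 ≈ 2868.2 + 2783.5*I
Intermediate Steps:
l(M) = M + M² + M*(-4 + √(-3 + M)) (l(M) = (M² + (-4 + √(M - 3))*M) + M = (M² + (-4 + √(-3 + M))*M) + M = (M² + M*(-4 + √(-3 + M))) + M = M + M² + M*(-4 + √(-3 + M)))
O = 8 - (193 - 10*I*√13)²/5 (O = 8 - (-10*(-3 - 10 + √(-3 - 10)) + 63)²/5 = 8 - (-10*(-3 - 10 + √(-13)) + 63)²/5 = 8 - (-10*(-3 - 10 + I*√13) + 63)²/5 = 8 - (-10*(-13 + I*√13) + 63)²/5 = 8 - ((130 - 10*I*√13) + 63)²/5 = 8 - (193 - 10*I*√13)²/5 ≈ -7181.8 + 2783.5*I)
O - 1*(-10050) = (-35909/5 + 772*I*√13) - 1*(-10050) = (-35909/5 + 772*I*√13) + 10050 = 14341/5 + 772*I*√13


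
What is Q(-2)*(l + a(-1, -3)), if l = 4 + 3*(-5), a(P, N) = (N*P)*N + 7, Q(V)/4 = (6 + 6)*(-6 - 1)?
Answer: 4368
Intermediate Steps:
Q(V) = -336 (Q(V) = 4*((6 + 6)*(-6 - 1)) = 4*(12*(-7)) = 4*(-84) = -336)
a(P, N) = 7 + P*N² (a(P, N) = P*N² + 7 = 7 + P*N²)
l = -11 (l = 4 - 15 = -11)
Q(-2)*(l + a(-1, -3)) = -336*(-11 + (7 - 1*(-3)²)) = -336*(-11 + (7 - 1*9)) = -336*(-11 + (7 - 9)) = -336*(-11 - 2) = -336*(-13) = 4368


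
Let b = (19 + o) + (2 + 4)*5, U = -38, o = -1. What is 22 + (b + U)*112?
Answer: 1142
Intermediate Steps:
b = 48 (b = (19 - 1) + (2 + 4)*5 = 18 + 6*5 = 18 + 30 = 48)
22 + (b + U)*112 = 22 + (48 - 38)*112 = 22 + 10*112 = 22 + 1120 = 1142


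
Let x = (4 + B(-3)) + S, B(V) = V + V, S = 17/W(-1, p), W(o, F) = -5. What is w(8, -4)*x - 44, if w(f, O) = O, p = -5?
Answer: -112/5 ≈ -22.400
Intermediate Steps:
S = -17/5 (S = 17/(-5) = 17*(-⅕) = -17/5 ≈ -3.4000)
B(V) = 2*V
x = -27/5 (x = (4 + 2*(-3)) - 17/5 = (4 - 6) - 17/5 = -2 - 17/5 = -27/5 ≈ -5.4000)
w(8, -4)*x - 44 = -4*(-27/5) - 44 = 108/5 - 44 = -112/5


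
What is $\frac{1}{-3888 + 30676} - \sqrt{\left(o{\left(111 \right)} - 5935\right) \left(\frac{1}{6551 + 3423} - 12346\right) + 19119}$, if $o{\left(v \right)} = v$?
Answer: $\frac{1}{26788} - \frac{\sqrt{1788717826343543}}{4987} \approx -8480.7$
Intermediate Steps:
$\frac{1}{-3888 + 30676} - \sqrt{\left(o{\left(111 \right)} - 5935\right) \left(\frac{1}{6551 + 3423} - 12346\right) + 19119} = \frac{1}{-3888 + 30676} - \sqrt{\left(111 - 5935\right) \left(\frac{1}{6551 + 3423} - 12346\right) + 19119} = \frac{1}{26788} - \sqrt{- 5824 \left(\frac{1}{9974} - 12346\right) + 19119} = \frac{1}{26788} - \sqrt{\left(-5824\right) \left(- \frac{123139003}{9974}\right) + 19119} = \frac{1}{26788} - \sqrt{\frac{358580776736}{4987} + 19119} = \frac{1}{26788} - \sqrt{\frac{358676123189}{4987}} = \frac{1}{26788} - \frac{\sqrt{1788717826343543}}{4987}$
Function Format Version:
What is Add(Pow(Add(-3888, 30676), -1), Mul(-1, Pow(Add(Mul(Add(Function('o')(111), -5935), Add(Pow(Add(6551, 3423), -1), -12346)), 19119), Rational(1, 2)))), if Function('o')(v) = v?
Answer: Add(Rational(1, 26788), Mul(Rational(-1, 4987), Pow(1788717826343543, Rational(1, 2)))) ≈ -8480.7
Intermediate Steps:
Add(Pow(Add(-3888, 30676), -1), Mul(-1, Pow(Add(Mul(Add(Function('o')(111), -5935), Add(Pow(Add(6551, 3423), -1), -12346)), 19119), Rational(1, 2)))) = Add(Pow(Add(-3888, 30676), -1), Mul(-1, Pow(Add(Mul(Add(111, -5935), Add(Pow(Add(6551, 3423), -1), -12346)), 19119), Rational(1, 2)))) = Add(Pow(26788, -1), Mul(-1, Pow(Add(Mul(-5824, Add(Pow(9974, -1), -12346)), 19119), Rational(1, 2)))) = Add(Rational(1, 26788), Mul(-1, Pow(Add(Mul(-5824, Add(Rational(1, 9974), -12346)), 19119), Rational(1, 2)))) = Add(Rational(1, 26788), Mul(-1, Pow(Add(Mul(-5824, Rational(-123139003, 9974)), 19119), Rational(1, 2)))) = Add(Rational(1, 26788), Mul(-1, Pow(Add(Rational(358580776736, 4987), 19119), Rational(1, 2)))) = Add(Rational(1, 26788), Mul(-1, Pow(Rational(358676123189, 4987), Rational(1, 2)))) = Add(Rational(1, 26788), Mul(-1, Mul(Rational(1, 4987), Pow(1788717826343543, Rational(1, 2))))) = Add(Rational(1, 26788), Mul(Rational(-1, 4987), Pow(1788717826343543, Rational(1, 2))))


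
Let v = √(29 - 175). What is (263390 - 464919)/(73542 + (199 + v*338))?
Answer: -14860949989/5454414705 + 68116802*I*√146/5454414705 ≈ -2.7246 + 0.1509*I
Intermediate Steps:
v = I*√146 (v = √(-146) = I*√146 ≈ 12.083*I)
(263390 - 464919)/(73542 + (199 + v*338)) = (263390 - 464919)/(73542 + (199 + (I*√146)*338)) = -201529/(73542 + (199 + 338*I*√146)) = -201529/(73741 + 338*I*√146)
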